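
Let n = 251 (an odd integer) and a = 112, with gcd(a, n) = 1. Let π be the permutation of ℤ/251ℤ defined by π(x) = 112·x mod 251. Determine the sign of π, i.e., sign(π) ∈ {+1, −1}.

Trace 7: π^k(7) = [7, 31, 209, 65, 1, 112, 245] for k=0..6.
π_112 has 3 disjoint cycles with lengths [125, 125, 1] on {0,…,250}.
251 − 3 = 248 transpositions; sign(π) = (−1)^248 = +1.
Check: (112/251) = +1 by Zolotarev.

+1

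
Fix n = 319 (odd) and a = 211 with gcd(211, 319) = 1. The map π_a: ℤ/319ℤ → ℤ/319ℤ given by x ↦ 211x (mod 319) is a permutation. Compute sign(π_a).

Start at x=142: 142 → 295 → 40 → 146 → 182 → 122 → 222 → … (one orbit).
5 cycles of lengths [140, 140, 28, 10, 1].
Σ(ℓ_i−1) = 319−5 = 314; sign = (−1)^314 = +1.
Via Zolotarev, sign(π_{211}) = (211|319) = +1.

+1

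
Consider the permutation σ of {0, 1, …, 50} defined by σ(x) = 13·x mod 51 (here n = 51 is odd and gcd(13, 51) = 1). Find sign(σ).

+1

Start at x=13: 13 → 16 → 4 → 1 → 13 (one orbit).
Cycle lengths of π_13 on ℤ/51ℤ: [4, 4, 4, 4, 4, 4, 4, 4, 4, 4, 4, 4, 1, 1, 1]; 15 cycles in total.
sign(π) = (−1)^{n − #cycles} = (−1)^{51−15} = (−1)^36 = +1.
Check: (13/51) = +1 by Zolotarev.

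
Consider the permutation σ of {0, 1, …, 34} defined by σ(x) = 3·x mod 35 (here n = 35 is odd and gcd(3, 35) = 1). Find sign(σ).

+1

Orbit of 27 under x↦3x: [27, 11, 33, 29, 17, 16, 13]… (length divides ord_35(3)).
Cycle lengths of π_3 on ℤ/35ℤ: [12, 12, 6, 4, 1]; 5 cycles in total.
35 − 5 = 30 transpositions; sign(π) = (−1)^30 = +1.
Via Zolotarev, sign(π_{3}) = (3|35) = +1.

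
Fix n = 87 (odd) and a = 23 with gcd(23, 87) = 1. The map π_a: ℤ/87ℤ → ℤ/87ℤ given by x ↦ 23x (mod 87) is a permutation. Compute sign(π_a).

Orbit of 83 under x↦23x: [83, 82, 59, 52, 65, 16, 20]… (length divides ord_87(23)).
π_23 has 10 disjoint cycles with lengths [14, 14, 14, 14, 7, 7, 7, 7, 2, 1] on {0,…,86}.
sign(π) = (−1)^{n − #cycles} = (−1)^{87−10} = (−1)^77 = -1.
Check: (23/87) = -1 by Zolotarev.

-1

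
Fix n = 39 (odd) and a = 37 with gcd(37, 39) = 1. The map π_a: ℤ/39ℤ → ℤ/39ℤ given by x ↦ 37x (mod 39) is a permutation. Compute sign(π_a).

Trace 37: π^k(37) = [37, 4, 31, 16, 7, 25, 28] for k=0..6.
The orbit structure of x ↦ 37x mod 39: 6 orbits of sizes [12, 12, 12, 1, 1, 1].
sign(π) = (−1)^{n − #cycles} = (−1)^{39−6} = (−1)^33 = -1.
Via Zolotarev, sign(π_{37}) = (37|39) = -1.

-1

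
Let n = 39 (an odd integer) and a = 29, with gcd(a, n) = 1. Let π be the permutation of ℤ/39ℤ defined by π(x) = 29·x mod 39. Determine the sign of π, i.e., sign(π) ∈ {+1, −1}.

Trace 1: π^k(1) = [1, 29, 22, 14, 16, 35] for k=0..5.
The orbit structure of x ↦ 29x mod 39: 10 orbits of sizes [6, 6, 6, 6, 3, 3, 3, 3, 2, 1].
Σ(ℓ_i−1) = 39−10 = 29; sign = (−1)^29 = -1.

-1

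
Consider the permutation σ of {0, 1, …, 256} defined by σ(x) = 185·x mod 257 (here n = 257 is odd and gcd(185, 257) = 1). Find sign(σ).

Start at x=67: 67 → 59 → 121 → 26 → 184 → 116 → 129 → … (one orbit).
Decompose π into cycles: lengths [128, 128, 1] (3 cycles, including the fixed point 0).
sign(π) = (−1)^{n − #cycles} = (−1)^{257−3} = (−1)^254 = +1.

+1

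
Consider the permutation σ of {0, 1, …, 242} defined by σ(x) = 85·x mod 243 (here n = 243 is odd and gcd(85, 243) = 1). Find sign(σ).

+1

Start at x=208: 208 → 184 → 88 → 190 → 112 → 43 → 10 → … (one orbit).
Decompose π into cycles: lengths [81, 81, 27, 27, 9, 9, 3, 3, 1, 1, 1] (11 cycles, including the fixed point 0).
11 cycles on 243: each ℓ→(−1)^(ℓ−1), product (−1)^232 = +1.
The Jacobi symbol (85|243) = +1 (Zolotarev) agrees.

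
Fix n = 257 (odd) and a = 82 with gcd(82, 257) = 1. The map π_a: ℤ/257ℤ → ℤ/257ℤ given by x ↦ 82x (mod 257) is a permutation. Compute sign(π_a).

-1

Trace 167: π^k(167) = [167, 73, 75, 239, 66, 15, 202] for k=0..6.
π_82 has 2 disjoint cycles with lengths [256, 1] on {0,…,256}.
sign(π) = (−1)^{n − #cycles} = (−1)^{257−2} = (−1)^255 = -1.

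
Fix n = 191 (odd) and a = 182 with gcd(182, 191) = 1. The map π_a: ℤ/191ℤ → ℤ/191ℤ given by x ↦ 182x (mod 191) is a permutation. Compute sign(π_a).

Trace 58: π^k(58) = [58, 51, 114, 120, 66, 170, 189] for k=0..6.
Decompose π into cycles: lengths [190, 1] (2 cycles, including the fixed point 0).
2 cycles on 191: each ℓ→(−1)^(ℓ−1), product (−1)^189 = -1.

-1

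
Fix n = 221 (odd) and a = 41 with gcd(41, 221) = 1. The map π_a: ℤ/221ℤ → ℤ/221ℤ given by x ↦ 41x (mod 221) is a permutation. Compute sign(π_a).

+1

Trace 77: π^k(77) = [77, 63, 152, 44, 36, 150, 183] for k=0..6.
π_41 has 7 disjoint cycles with lengths [48, 48, 48, 48, 16, 12, 1] on {0,…,220}.
n − c = 221 − 7 = 214; sign = (−1)^214 = +1.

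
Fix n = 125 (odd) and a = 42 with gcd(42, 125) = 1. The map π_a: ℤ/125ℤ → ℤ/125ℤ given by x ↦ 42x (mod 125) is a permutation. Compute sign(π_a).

-1

Trace 7: π^k(7) = [7, 44, 98, 116, 122, 124, 83] for k=0..6.
Decompose π into cycles: lengths [100, 20, 4, 1] (4 cycles, including the fixed point 0).
125 − 4 = 121 transpositions; sign(π) = (−1)^121 = -1.
Zolotarev: (42|125) = -1, matching the cycle-count sign.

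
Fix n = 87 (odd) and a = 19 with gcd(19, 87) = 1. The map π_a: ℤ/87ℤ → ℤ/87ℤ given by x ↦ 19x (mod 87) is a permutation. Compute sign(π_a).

-1

Start at x=85: 85 → 49 → 61 → 28 → 10 → 16 → 43 → … (one orbit).
Decompose π into cycles: lengths [28, 28, 28, 1, 1, 1] (6 cycles, including the fixed point 0).
With 6 cycles on 87 points, sign = (−1)^{87−6} = -1.
The Jacobi symbol (19|87) = -1 (Zolotarev) agrees.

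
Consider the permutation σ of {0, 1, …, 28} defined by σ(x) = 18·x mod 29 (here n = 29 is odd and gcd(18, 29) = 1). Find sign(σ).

-1

Start at x=2: 2 → 7 → 10 → 6 → 21 → 1 → 18 → … (one orbit).
Decompose π into cycles: lengths [28, 1] (2 cycles, including the fixed point 0).
29 − 2 = 27 transpositions; sign(π) = (−1)^27 = -1.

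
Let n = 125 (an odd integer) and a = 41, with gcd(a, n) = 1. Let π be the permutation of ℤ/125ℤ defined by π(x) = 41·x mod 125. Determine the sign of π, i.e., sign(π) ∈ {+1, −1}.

+1

Orbit of 1 under x↦41x: [1, 41, 56, 46, 11, 76, 116]… (length divides ord_125(41)).
π_41 has 13 disjoint cycles with lengths [25, 25, 25, 25, 5, 5, 5, 5, 1, 1, 1, 1, 1] on {0,…,124}.
Σ(ℓ_i−1) = 125−13 = 112; sign = (−1)^112 = +1.
(41|125)_J = +1 (Zolotarev's lemma cross-check).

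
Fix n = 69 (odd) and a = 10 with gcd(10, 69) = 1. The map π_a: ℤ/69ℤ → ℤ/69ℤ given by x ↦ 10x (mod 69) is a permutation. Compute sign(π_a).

-1

Start at x=49: 49 → 7 → 1 → 10 → 31 → 34 → 64 → … (one orbit).
Decompose π into cycles: lengths [22, 22, 22, 1, 1, 1] (6 cycles, including the fixed point 0).
With 6 cycles on 69 points, sign = (−1)^{69−6} = -1.
(10|69)_J = -1 (Zolotarev's lemma cross-check).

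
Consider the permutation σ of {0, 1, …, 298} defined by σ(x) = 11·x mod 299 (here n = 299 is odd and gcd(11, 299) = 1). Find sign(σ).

Start at x=89: 89 → 82 → 5 → 55 → 7 → 77 → 249 → … (one orbit).
Cycle type of π: 132×2 + 22 + 12 + 1; total 5 cycles.
5 cycles on 299: each ℓ→(−1)^(ℓ−1), product (−1)^294 = +1.

+1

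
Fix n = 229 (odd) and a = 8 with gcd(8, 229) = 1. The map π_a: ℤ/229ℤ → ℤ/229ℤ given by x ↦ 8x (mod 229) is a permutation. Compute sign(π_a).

-1

Start at x=8: 8 → 64 → 54 → 203 → 21 → 168 → 199 → … (one orbit).
Cycle type of π: 76×3 + 1; total 4 cycles.
4 cycles on 229: each ℓ→(−1)^(ℓ−1), product (−1)^225 = -1.
Via Zolotarev, sign(π_{8}) = (8|229) = -1.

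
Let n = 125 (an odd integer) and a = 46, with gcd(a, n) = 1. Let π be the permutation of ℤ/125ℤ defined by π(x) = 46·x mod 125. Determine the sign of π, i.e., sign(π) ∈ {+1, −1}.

+1

Trace 106: π^k(106) = [106, 1, 46, 116, 86, 81, 101] for k=0..6.
The orbit structure of x ↦ 46x mod 125: 13 orbits of sizes [25, 25, 25, 25, 5, 5, 5, 5, 1, 1, 1, 1, 1].
n − c = 125 − 13 = 112; sign = (−1)^112 = +1.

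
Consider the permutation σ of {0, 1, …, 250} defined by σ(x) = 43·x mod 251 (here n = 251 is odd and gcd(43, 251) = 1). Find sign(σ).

-1

Start at x=240: 240 → 29 → 243 → 158 → 17 → 229 → 58 → … (one orbit).
Decompose π into cycles: lengths [250, 1] (2 cycles, including the fixed point 0).
2 cycles on 251: each ℓ→(−1)^(ℓ−1), product (−1)^249 = -1.
(43|251)_J = -1 (Zolotarev's lemma cross-check).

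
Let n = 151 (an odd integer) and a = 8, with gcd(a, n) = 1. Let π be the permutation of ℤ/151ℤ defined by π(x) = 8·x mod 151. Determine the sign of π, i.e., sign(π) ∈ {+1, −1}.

+1

Start at x=8: 8 → 64 → 59 → 19 → 1 → 8 (one orbit).
Decompose π into cycles: lengths [5, 5, 5, 5, 5, 5, 5, 5, 5, 5, 5, 5, 5, 5, 5, 5, 5, 5, 5, 5, 5, 5, 5, 5, 5, 5, 5, 5, 5, 5, 1] (31 cycles, including the fixed point 0).
With 31 cycles on 151 points, sign = (−1)^{151−31} = +1.
Zolotarev: (8|151) = +1, matching the cycle-count sign.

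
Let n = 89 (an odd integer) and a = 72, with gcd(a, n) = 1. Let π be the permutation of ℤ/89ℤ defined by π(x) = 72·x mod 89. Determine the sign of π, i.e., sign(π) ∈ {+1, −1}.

+1

Trace 5: π^k(5) = [5, 4, 21, 88, 17, 67, 18] for k=0..6.
Decompose π into cycles: lengths [44, 44, 1] (3 cycles, including the fixed point 0).
sign(π) = (−1)^{n − #cycles} = (−1)^{89−3} = (−1)^86 = +1.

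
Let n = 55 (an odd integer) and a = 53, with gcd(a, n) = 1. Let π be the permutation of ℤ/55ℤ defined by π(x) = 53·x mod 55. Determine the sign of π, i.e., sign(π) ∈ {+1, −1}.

Orbit of 9 under x↦53x: [9, 37, 36, 38, 34, 42, 26]… (length divides ord_55(53)).
Cycle lengths of π_53 on ℤ/55ℤ: [20, 20, 5, 5, 4, 1]; 6 cycles in total.
n − c = 55 − 6 = 49; sign = (−1)^49 = -1.

-1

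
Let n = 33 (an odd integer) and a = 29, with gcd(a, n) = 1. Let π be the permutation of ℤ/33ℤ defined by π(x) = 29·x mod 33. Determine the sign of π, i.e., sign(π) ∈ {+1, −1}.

Orbit of 2 under x↦29x: [2, 25, 32, 4, 17, 31, 8]… (length divides ord_33(29)).
5 cycles of lengths [10, 10, 10, 2, 1].
5 cycles on 33: each ℓ→(−1)^(ℓ−1), product (−1)^28 = +1.

+1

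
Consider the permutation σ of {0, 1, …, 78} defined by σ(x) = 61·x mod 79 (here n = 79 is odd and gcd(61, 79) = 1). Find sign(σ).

-1

Orbit of 33 under x↦61x: [33, 38, 27, 67, 58, 62, 69]… (length divides ord_79(61)).
π_61 has 4 disjoint cycles with lengths [26, 26, 26, 1] on {0,…,78}.
4 cycles on 79: each ℓ→(−1)^(ℓ−1), product (−1)^75 = -1.
The Jacobi symbol (61|79) = -1 (Zolotarev) agrees.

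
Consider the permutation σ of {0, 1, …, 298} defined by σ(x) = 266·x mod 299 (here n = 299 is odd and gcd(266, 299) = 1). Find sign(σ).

-1

Trace 288: π^k(288) = [288, 64, 280, 29, 239, 186, 141] for k=0..6.
6 cycles of lengths [132, 132, 12, 11, 11, 1].
n − c = 299 − 6 = 293; sign = (−1)^293 = -1.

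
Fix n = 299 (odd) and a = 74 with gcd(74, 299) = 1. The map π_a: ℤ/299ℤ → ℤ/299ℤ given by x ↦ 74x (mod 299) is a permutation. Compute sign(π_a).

Orbit of 68 under x↦74x: [68, 248, 113, 289, 157, 256, 107]… (length divides ord_299(74)).
π_74 has 10 disjoint cycles with lengths [66, 66, 66, 66, 22, 3, 3, 3, 3, 1] on {0,…,298}.
Σ(ℓ_i−1) = 299−10 = 289; sign = (−1)^289 = -1.

-1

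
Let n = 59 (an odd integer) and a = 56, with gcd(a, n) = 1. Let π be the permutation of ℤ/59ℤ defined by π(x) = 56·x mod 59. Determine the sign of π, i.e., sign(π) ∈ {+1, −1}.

-1

Trace 43: π^k(43) = [43, 48, 33, 19, 2, 53, 18] for k=0..6.
π_56 has 2 disjoint cycles with lengths [58, 1] on {0,…,58}.
59 − 2 = 57 transpositions; sign(π) = (−1)^57 = -1.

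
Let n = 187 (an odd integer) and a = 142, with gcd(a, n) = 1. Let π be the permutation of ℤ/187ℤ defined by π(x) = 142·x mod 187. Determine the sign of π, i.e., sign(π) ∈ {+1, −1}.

Trace 164: π^k(164) = [164, 100, 175, 166, 10, 111, 54] for k=0..6.
π_142 has 17 disjoint cycles with lengths [16, 16, 16, 16, 16, 16, 16, 16, 16, 16, 16, 2, 2, 2, 2, 2, 1] on {0,…,186}.
sign(π) = (−1)^{n − #cycles} = (−1)^{187−17} = (−1)^170 = +1.
The Jacobi symbol (142|187) = +1 (Zolotarev) agrees.

+1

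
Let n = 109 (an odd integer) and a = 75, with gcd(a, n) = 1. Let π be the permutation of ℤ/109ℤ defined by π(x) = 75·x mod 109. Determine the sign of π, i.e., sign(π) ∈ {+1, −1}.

+1

Trace 75: π^k(75) = [75, 66, 45, 105, 27, 63, 38] for k=0..6.
Decompose π into cycles: lengths [9, 9, 9, 9, 9, 9, 9, 9, 9, 9, 9, 9, 1] (13 cycles, including the fixed point 0).
109 − 13 = 96 transpositions; sign(π) = (−1)^96 = +1.
Via Zolotarev, sign(π_{75}) = (75|109) = +1.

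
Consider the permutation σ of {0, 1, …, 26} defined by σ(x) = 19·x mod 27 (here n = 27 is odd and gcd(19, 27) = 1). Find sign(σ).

Start at x=10: 10 → 1 → 19 → 10 (one orbit).
Cycle lengths of π_19 on ℤ/27ℤ: [3, 3, 3, 3, 3, 3, 1, 1, 1, 1, 1, 1, 1, 1, 1]; 15 cycles in total.
15 cycles on 27: each ℓ→(−1)^(ℓ−1), product (−1)^12 = +1.

+1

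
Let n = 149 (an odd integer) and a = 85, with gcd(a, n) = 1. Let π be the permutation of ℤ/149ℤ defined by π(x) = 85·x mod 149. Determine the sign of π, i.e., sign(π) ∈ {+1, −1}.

Trace 129: π^k(129) = [129, 88, 30, 17, 104, 49, 142] for k=0..6.
5 cycles of lengths [37, 37, 37, 37, 1].
n − c = 149 − 5 = 144; sign = (−1)^144 = +1.

+1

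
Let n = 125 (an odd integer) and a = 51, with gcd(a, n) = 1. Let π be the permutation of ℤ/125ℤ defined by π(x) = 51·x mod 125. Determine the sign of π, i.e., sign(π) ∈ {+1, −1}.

+1

Trace 26: π^k(26) = [26, 76, 1, 51, 101] for k=0..4.
Cycle lengths of π_51 on ℤ/125ℤ: [5, 5, 5, 5, 5, 5, 5, 5, 5, 5, 5, 5, 5, 5, 5, 5, 5, 5, 5, 5, 1, 1, 1, 1, 1, 1, 1, 1, 1, 1, 1, 1, 1, 1, 1, 1, 1, 1, 1, 1, 1, 1, 1, 1, 1]; 45 cycles in total.
sign(π) = (−1)^{n − #cycles} = (−1)^{125−45} = (−1)^80 = +1.
The Jacobi symbol (51|125) = +1 (Zolotarev) agrees.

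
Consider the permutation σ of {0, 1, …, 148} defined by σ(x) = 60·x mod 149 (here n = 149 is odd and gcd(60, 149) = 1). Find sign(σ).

-1

Trace 82: π^k(82) = [82, 3, 31, 72, 148, 89, 125] for k=0..6.
Cycle type of π: 148 + 1; total 2 cycles.
149 − 2 = 147 transpositions; sign(π) = (−1)^147 = -1.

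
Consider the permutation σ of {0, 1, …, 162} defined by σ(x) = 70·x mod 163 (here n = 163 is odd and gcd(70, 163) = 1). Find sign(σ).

Start at x=41: 41 → 99 → 84 → 12 → 25 → 120 → 87 → … (one orbit).
Cycle type of π: 162 + 1; total 2 cycles.
sign(π) = (−1)^{n − #cycles} = (−1)^{163−2} = (−1)^161 = -1.
Via Zolotarev, sign(π_{70}) = (70|163) = -1.

-1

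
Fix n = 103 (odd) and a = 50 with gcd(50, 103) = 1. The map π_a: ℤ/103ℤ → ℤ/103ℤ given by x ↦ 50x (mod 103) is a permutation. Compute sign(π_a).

+1

Start at x=66: 66 → 4 → 97 → 9 → 38 → 46 → 34 → … (one orbit).
π_50 has 3 disjoint cycles with lengths [51, 51, 1] on {0,…,102}.
n − c = 103 − 3 = 100; sign = (−1)^100 = +1.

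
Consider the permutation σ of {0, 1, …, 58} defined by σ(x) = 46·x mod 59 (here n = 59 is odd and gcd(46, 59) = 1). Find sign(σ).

+1

Trace 41: π^k(41) = [41, 57, 26, 16, 28, 49, 12] for k=0..6.
Cycle lengths of π_46 on ℤ/59ℤ: [29, 29, 1]; 3 cycles in total.
With 3 cycles on 59 points, sign = (−1)^{59−3} = +1.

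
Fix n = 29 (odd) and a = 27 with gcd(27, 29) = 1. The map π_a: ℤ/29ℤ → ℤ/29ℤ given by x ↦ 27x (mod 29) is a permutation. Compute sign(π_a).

-1

Start at x=16: 16 → 26 → 6 → 17 → 24 → 10 → 9 → … (one orbit).
Cycle type of π: 28 + 1; total 2 cycles.
With 2 cycles on 29 points, sign = (−1)^{29−2} = -1.
Check: (27/29) = -1 by Zolotarev.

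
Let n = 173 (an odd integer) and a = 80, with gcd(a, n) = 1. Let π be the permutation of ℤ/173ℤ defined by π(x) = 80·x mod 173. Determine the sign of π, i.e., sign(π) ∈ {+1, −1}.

-1

Start at x=80: 80 → 172 → 93 → 1 → 80 (one orbit).
44 cycles of lengths [4, 4, 4, 4, 4, 4, 4, 4, 4, 4, 4, 4, 4, 4, 4, 4, 4, 4, 4, 4, 4, 4, 4, 4, 4, 4, 4, 4, 4, 4, 4, 4, 4, 4, 4, 4, 4, 4, 4, 4, 4, 4, 4, 1].
173 − 44 = 129 transpositions; sign(π) = (−1)^129 = -1.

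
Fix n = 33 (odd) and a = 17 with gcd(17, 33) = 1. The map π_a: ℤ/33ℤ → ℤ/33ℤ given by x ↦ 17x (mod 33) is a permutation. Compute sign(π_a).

Orbit of 16 under x↦17x: [16, 8, 4, 2, 1, 17, 25]… (length divides ord_33(17)).
Decompose π into cycles: lengths [10, 10, 10, 2, 1] (5 cycles, including the fixed point 0).
5 cycles on 33: each ℓ→(−1)^(ℓ−1), product (−1)^28 = +1.
Check: (17/33) = +1 by Zolotarev.

+1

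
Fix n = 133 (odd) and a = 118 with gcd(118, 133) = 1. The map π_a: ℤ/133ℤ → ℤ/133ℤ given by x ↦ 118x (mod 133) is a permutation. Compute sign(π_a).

-1

Trace 125: π^k(125) = [125, 120, 62, 1, 118, 92, 83] for k=0..6.
Decompose π into cycles: lengths [18, 18, 18, 18, 18, 18, 9, 9, 2, 2, 2, 1] (12 cycles, including the fixed point 0).
With 12 cycles on 133 points, sign = (−1)^{133−12} = -1.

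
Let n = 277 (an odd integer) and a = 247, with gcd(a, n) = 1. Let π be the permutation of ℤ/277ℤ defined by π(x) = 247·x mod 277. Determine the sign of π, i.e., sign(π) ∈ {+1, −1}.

Start at x=258: 258 → 16 → 74 → 273 → 120 → 1 → 247 → … (one orbit).
7 cycles of lengths [46, 46, 46, 46, 46, 46, 1].
277 − 7 = 270 transpositions; sign(π) = (−1)^270 = +1.
(247|277)_J = +1 (Zolotarev's lemma cross-check).

+1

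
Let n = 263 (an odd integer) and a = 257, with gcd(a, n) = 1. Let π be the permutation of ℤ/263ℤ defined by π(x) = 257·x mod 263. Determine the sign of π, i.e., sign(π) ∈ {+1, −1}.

-1

Trace 194: π^k(194) = [194, 151, 146, 176, 259, 24, 119] for k=0..6.
The orbit structure of x ↦ 257x mod 263: 2 orbits of sizes [262, 1].
Σ(ℓ_i−1) = 263−2 = 261; sign = (−1)^261 = -1.
(257|263)_J = -1 (Zolotarev's lemma cross-check).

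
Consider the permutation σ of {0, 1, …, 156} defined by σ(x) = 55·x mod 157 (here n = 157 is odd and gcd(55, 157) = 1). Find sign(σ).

-1

Trace 19: π^k(19) = [19, 103, 13, 87, 75, 43, 10] for k=0..6.
Decompose π into cycles: lengths [156, 1] (2 cycles, including the fixed point 0).
n − c = 157 − 2 = 155; sign = (−1)^155 = -1.
(55|157)_J = -1 (Zolotarev's lemma cross-check).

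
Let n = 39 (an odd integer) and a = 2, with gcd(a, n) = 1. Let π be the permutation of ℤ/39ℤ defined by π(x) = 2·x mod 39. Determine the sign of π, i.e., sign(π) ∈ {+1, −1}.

Start at x=2: 2 → 4 → 8 → 16 → 32 → 25 → 11 → … (one orbit).
Decompose π into cycles: lengths [12, 12, 12, 2, 1] (5 cycles, including the fixed point 0).
sign(π) = (−1)^{n − #cycles} = (−1)^{39−5} = (−1)^34 = +1.
The Jacobi symbol (2|39) = +1 (Zolotarev) agrees.

+1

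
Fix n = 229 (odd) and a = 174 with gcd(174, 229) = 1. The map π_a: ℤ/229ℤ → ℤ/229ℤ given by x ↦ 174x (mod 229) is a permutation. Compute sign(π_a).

+1

Start at x=184: 184 → 185 → 130 → 178 → 57 → 71 → 217 → … (one orbit).
π_174 has 3 disjoint cycles with lengths [114, 114, 1] on {0,…,228}.
With 3 cycles on 229 points, sign = (−1)^{229−3} = +1.
Zolotarev: (174|229) = +1, matching the cycle-count sign.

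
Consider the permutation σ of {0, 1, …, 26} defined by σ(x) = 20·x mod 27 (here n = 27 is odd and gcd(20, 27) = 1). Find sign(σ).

-1

Start at x=19: 19 → 2 → 13 → 17 → 16 → 23 → 1 → … (one orbit).
Cycle type of π: 18 + 6 + 2 + 1; total 4 cycles.
27 − 4 = 23 transpositions; sign(π) = (−1)^23 = -1.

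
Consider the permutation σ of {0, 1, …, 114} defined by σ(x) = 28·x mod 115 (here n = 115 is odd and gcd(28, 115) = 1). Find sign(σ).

Start at x=24: 24 → 97 → 71 → 33 → 4 → 112 → 31 → … (one orbit).
The orbit structure of x ↦ 28x mod 115: 5 orbits of sizes [44, 44, 22, 4, 1].
sign(π) = (−1)^{n − #cycles} = (−1)^{115−5} = (−1)^110 = +1.

+1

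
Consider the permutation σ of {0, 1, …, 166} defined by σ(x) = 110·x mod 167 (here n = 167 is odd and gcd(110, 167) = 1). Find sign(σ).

-1

Trace 87: π^k(87) = [87, 51, 99, 35, 9, 155, 16] for k=0..6.
Decompose π into cycles: lengths [166, 1] (2 cycles, including the fixed point 0).
With 2 cycles on 167 points, sign = (−1)^{167−2} = -1.
(110|167)_J = -1 (Zolotarev's lemma cross-check).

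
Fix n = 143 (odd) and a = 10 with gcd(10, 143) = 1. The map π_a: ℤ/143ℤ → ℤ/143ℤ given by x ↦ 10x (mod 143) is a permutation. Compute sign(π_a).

Start at x=10: 10 → 100 → 142 → 133 → 43 → 1 → 10 (one orbit).
π_10 has 28 disjoint cycles with lengths [6, 6, 6, 6, 6, 6, 6, 6, 6, 6, 6, 6, 6, 6, 6, 6, 6, 6, 6, 6, 6, 6, 2, 2, 2, 2, 2, 1] on {0,…,142}.
sign(π) = (−1)^{n − #cycles} = (−1)^{143−28} = (−1)^115 = -1.

-1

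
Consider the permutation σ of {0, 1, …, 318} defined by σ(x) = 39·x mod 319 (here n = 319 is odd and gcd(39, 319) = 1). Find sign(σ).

Trace 41: π^k(41) = [41, 4, 156, 23, 259, 212, 293] for k=0..6.
Cycle lengths of π_39 on ℤ/319ℤ: [140, 140, 28, 10, 1]; 5 cycles in total.
n − c = 319 − 5 = 314; sign = (−1)^314 = +1.
(39|319)_J = +1 (Zolotarev's lemma cross-check).

+1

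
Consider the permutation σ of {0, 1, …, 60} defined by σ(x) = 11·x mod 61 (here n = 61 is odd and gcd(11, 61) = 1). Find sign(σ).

-1

Orbit of 11 under x↦11x: [11, 60, 50, 1]… (length divides ord_61(11)).
Decompose π into cycles: lengths [4, 4, 4, 4, 4, 4, 4, 4, 4, 4, 4, 4, 4, 4, 4, 1] (16 cycles, including the fixed point 0).
16 cycles on 61: each ℓ→(−1)^(ℓ−1), product (−1)^45 = -1.
Check: (11/61) = -1 by Zolotarev.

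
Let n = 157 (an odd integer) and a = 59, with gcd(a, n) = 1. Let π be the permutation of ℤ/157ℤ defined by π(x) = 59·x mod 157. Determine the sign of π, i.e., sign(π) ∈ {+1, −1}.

-1

Trace 149: π^k(149) = [149, 156, 98, 130, 134, 56, 7] for k=0..6.
The orbit structure of x ↦ 59x mod 157: 4 orbits of sizes [52, 52, 52, 1].
With 4 cycles on 157 points, sign = (−1)^{157−4} = -1.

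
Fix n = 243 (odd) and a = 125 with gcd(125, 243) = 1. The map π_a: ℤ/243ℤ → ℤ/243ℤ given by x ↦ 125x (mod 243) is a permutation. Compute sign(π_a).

-1

Trace 188: π^k(188) = [188, 172, 116, 163, 206, 235, 215] for k=0..6.
Cycle type of π: 54×3 + 18×3 + 6×3 + 2×4 + 1; total 14 cycles.
243 − 14 = 229 transpositions; sign(π) = (−1)^229 = -1.
Zolotarev: (125|243) = -1, matching the cycle-count sign.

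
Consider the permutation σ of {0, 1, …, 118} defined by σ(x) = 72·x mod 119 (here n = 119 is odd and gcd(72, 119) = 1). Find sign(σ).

Orbit of 86 under x↦72x: [86, 4, 50, 30, 18, 106, 16]… (length divides ord_119(72)).
Decompose π into cycles: lengths [12, 12, 12, 12, 12, 12, 12, 12, 4, 4, 4, 4, 3, 3, 1] (15 cycles, including the fixed point 0).
n − c = 119 − 15 = 104; sign = (−1)^104 = +1.

+1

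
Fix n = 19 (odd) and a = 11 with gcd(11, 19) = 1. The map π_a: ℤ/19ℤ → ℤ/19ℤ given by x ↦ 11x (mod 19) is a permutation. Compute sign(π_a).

+1

Start at x=7: 7 → 1 → 11 → 7 (one orbit).
Decompose π into cycles: lengths [3, 3, 3, 3, 3, 3, 1] (7 cycles, including the fixed point 0).
n − c = 19 − 7 = 12; sign = (−1)^12 = +1.
Check: (11/19) = +1 by Zolotarev.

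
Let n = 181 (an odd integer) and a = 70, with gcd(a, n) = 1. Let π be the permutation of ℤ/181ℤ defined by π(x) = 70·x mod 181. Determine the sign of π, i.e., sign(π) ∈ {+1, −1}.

+1

Orbit of 145 under x↦70x: [145, 14, 75, 1, 70, 13, 5]… (length divides ord_181(70)).
π_70 has 5 disjoint cycles with lengths [45, 45, 45, 45, 1] on {0,…,180}.
With 5 cycles on 181 points, sign = (−1)^{181−5} = +1.
Check: (70/181) = +1 by Zolotarev.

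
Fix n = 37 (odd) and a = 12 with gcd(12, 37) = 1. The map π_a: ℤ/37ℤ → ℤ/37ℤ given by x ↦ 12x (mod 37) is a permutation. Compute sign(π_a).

+1

Start at x=1: 1 → 12 → 33 → 26 → 16 → 7 → 10 → … (one orbit).
5 cycles of lengths [9, 9, 9, 9, 1].
n − c = 37 − 5 = 32; sign = (−1)^32 = +1.
(12|37)_J = +1 (Zolotarev's lemma cross-check).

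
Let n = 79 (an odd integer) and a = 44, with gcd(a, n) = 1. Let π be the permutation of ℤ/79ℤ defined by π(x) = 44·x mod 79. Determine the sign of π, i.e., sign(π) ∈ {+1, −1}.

Trace 36: π^k(36) = [36, 4, 18, 2, 9, 1, 44] for k=0..6.
Cycle type of π: 39×2 + 1; total 3 cycles.
79 − 3 = 76 transpositions; sign(π) = (−1)^76 = +1.
(44|79)_J = +1 (Zolotarev's lemma cross-check).

+1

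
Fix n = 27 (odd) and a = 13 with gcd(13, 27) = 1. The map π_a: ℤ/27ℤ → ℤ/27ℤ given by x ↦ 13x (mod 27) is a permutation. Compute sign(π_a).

Trace 19: π^k(19) = [19, 4, 25, 1, 13, 7, 10] for k=0..6.
Decompose π into cycles: lengths [9, 9, 3, 3, 1, 1, 1] (7 cycles, including the fixed point 0).
sign(π) = (−1)^{n − #cycles} = (−1)^{27−7} = (−1)^20 = +1.
The Jacobi symbol (13|27) = +1 (Zolotarev) agrees.

+1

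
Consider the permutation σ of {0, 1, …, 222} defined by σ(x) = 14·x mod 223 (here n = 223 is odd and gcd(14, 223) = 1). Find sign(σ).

+1

Start at x=128: 128 → 8 → 112 → 7 → 98 → 34 → 30 → … (one orbit).
Decompose π into cycles: lengths [37, 37, 37, 37, 37, 37, 1] (7 cycles, including the fixed point 0).
223 − 7 = 216 transpositions; sign(π) = (−1)^216 = +1.
Zolotarev: (14|223) = +1, matching the cycle-count sign.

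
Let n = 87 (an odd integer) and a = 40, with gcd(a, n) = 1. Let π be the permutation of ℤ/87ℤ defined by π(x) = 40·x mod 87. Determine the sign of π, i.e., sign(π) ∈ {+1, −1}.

Start at x=19: 19 → 64 → 37 → 1 → 40 → 34 → 55 → … (one orbit).
π_40 has 6 disjoint cycles with lengths [28, 28, 28, 1, 1, 1] on {0,…,86}.
6 cycles on 87: each ℓ→(−1)^(ℓ−1), product (−1)^81 = -1.
The Jacobi symbol (40|87) = -1 (Zolotarev) agrees.

-1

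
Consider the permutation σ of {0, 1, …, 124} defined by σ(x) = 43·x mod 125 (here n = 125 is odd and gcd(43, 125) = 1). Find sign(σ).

-1

Orbit of 107 under x↦43x: [107, 101, 93, 124, 82, 26, 118]… (length divides ord_125(43)).
Cycle type of π: 20×5 + 4×6 + 1; total 12 cycles.
With 12 cycles on 125 points, sign = (−1)^{125−12} = -1.
Zolotarev: (43|125) = -1, matching the cycle-count sign.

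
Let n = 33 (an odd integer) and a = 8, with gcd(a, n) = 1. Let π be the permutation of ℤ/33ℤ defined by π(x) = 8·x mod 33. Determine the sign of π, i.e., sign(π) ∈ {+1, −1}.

Trace 1: π^k(1) = [1, 8, 31, 17, 4, 32, 25] for k=0..6.
Decompose π into cycles: lengths [10, 10, 10, 2, 1] (5 cycles, including the fixed point 0).
n − c = 33 − 5 = 28; sign = (−1)^28 = +1.
(8|33)_J = +1 (Zolotarev's lemma cross-check).

+1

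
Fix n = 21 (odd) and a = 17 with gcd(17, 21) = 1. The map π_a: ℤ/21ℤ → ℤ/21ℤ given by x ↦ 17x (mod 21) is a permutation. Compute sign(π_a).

+1

Orbit of 16 under x↦17x: [16, 20, 4, 5, 1, 17]… (length divides ord_21(17)).
Cycle lengths of π_17 on ℤ/21ℤ: [6, 6, 6, 2, 1]; 5 cycles in total.
With 5 cycles on 21 points, sign = (−1)^{21−5} = +1.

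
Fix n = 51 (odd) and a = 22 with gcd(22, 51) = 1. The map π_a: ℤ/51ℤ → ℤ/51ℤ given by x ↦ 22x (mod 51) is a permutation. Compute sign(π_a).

Trace 16: π^k(16) = [16, 46, 43, 28, 4, 37, 49] for k=0..6.
Cycle type of π: 16×3 + 1×3; total 6 cycles.
n − c = 51 − 6 = 45; sign = (−1)^45 = -1.
Check: (22/51) = -1 by Zolotarev.

-1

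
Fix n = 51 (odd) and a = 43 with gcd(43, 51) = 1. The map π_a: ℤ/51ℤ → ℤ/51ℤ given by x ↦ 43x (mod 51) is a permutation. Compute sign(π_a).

Orbit of 4 under x↦43x: [4, 19, 1, 43, 13, 49, 16]… (length divides ord_51(43)).
Cycle lengths of π_43 on ℤ/51ℤ: [8, 8, 8, 8, 8, 8, 1, 1, 1]; 9 cycles in total.
51 − 9 = 42 transpositions; sign(π) = (−1)^42 = +1.
(43|51)_J = +1 (Zolotarev's lemma cross-check).

+1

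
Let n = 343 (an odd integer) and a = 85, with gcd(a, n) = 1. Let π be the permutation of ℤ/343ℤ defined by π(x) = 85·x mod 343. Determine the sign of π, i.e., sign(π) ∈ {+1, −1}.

Orbit of 155 under x↦85x: [155, 141, 323, 15, 246, 330, 267]… (length divides ord_343(85)).
Cycle lengths of π_85 on ℤ/343ℤ: [49, 49, 49, 49, 49, 49, 7, 7, 7, 7, 7, 7, 1, 1, 1, 1, 1, 1, 1]; 19 cycles in total.
343 − 19 = 324 transpositions; sign(π) = (−1)^324 = +1.

+1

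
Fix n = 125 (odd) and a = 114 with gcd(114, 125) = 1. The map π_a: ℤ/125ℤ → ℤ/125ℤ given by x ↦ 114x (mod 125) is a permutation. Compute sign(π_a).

Orbit of 61 under x↦114x: [61, 79, 6, 59, 101, 14, 96]… (length divides ord_125(114)).
π_114 has 7 disjoint cycles with lengths [50, 50, 10, 10, 2, 2, 1] on {0,…,124}.
7 cycles on 125: each ℓ→(−1)^(ℓ−1), product (−1)^118 = +1.

+1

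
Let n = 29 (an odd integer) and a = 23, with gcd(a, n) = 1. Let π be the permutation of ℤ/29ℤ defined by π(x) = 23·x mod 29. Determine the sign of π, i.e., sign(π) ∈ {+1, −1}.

Orbit of 20 under x↦23x: [20, 25, 24, 1, 23, 7, 16]… (length divides ord_29(23)).
π_23 has 5 disjoint cycles with lengths [7, 7, 7, 7, 1] on {0,…,28}.
29 − 5 = 24 transpositions; sign(π) = (−1)^24 = +1.
(23|29)_J = +1 (Zolotarev's lemma cross-check).

+1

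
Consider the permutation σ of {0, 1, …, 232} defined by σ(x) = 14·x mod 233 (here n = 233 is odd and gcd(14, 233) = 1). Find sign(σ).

+1

Orbit of 141 under x↦14x: [141, 110, 142, 124, 105, 72, 76]… (length divides ord_233(14)).
3 cycles of lengths [116, 116, 1].
sign(π) = (−1)^{n − #cycles} = (−1)^{233−3} = (−1)^230 = +1.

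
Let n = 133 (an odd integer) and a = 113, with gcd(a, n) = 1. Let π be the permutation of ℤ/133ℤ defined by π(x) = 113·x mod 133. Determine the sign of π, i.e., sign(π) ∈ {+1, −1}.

-1

Orbit of 1 under x↦113x: [1, 113]… (length divides ord_133(113)).
The orbit structure of x ↦ 113x mod 133: 70 orbits of sizes [2, 2, 2, 2, 2, 2, 2, 2, 2, 2, 2, 2, 2, 2, 2, 2, 2, 2, 2, 2, 2, 2, 2, 2, 2, 2, 2, 2, 2, 2, 2, 2, 2, 2, 2, 2, 2, 2, 2, 2, 2, 2, 2, 2, 2, 2, 2, 2, 2, 2, 2, 2, 2, 2, 2, 2, 2, 2, 2, 2, 2, 2, 2, 1, 1, 1, 1, 1, 1, 1].
With 70 cycles on 133 points, sign = (−1)^{133−70} = -1.
(113|133)_J = -1 (Zolotarev's lemma cross-check).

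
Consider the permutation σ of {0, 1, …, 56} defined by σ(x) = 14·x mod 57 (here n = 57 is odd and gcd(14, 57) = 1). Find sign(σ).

+1

Trace 2: π^k(2) = [2, 28, 50, 16, 53, 1, 14] for k=0..6.
5 cycles of lengths [18, 18, 18, 2, 1].
5 cycles on 57: each ℓ→(−1)^(ℓ−1), product (−1)^52 = +1.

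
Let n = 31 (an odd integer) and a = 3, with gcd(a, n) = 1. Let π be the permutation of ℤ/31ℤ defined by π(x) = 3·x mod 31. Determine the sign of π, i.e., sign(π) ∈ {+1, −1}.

Start at x=29: 29 → 25 → 13 → 8 → 24 → 10 → 30 → … (one orbit).
Decompose π into cycles: lengths [30, 1] (2 cycles, including the fixed point 0).
Σ(ℓ_i−1) = 31−2 = 29; sign = (−1)^29 = -1.
Via Zolotarev, sign(π_{3}) = (3|31) = -1.

-1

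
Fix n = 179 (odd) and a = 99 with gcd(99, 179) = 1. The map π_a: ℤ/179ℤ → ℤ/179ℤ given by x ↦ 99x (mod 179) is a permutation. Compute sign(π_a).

-1

Trace 55: π^k(55) = [55, 75, 86, 101, 154, 31, 26] for k=0..6.
2 cycles of lengths [178, 1].
179 − 2 = 177 transpositions; sign(π) = (−1)^177 = -1.
Check: (99/179) = -1 by Zolotarev.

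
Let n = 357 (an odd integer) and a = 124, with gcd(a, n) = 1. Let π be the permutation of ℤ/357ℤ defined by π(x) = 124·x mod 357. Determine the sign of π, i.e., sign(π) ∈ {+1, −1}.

Trace 298: π^k(298) = [298, 181, 310, 241, 253, 313, 256] for k=0..6.
Cycle lengths of π_124 on ℤ/357ℤ: [48, 48, 48, 48, 48, 48, 16, 16, 16, 6, 6, 6, 1, 1, 1]; 15 cycles in total.
sign(π) = (−1)^{n − #cycles} = (−1)^{357−15} = (−1)^342 = +1.
Zolotarev: (124|357) = +1, matching the cycle-count sign.

+1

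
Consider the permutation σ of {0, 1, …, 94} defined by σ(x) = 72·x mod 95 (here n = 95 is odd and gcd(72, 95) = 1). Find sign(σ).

+1

Orbit of 37 under x↦72x: [37, 4, 3, 26, 67, 74, 8]… (length divides ord_95(72)).
π_72 has 5 disjoint cycles with lengths [36, 36, 18, 4, 1] on {0,…,94}.
sign(π) = (−1)^{n − #cycles} = (−1)^{95−5} = (−1)^90 = +1.
Zolotarev: (72|95) = +1, matching the cycle-count sign.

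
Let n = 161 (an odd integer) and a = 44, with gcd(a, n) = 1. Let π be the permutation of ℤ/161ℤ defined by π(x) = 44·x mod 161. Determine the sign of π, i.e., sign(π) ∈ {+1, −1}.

Trace 39: π^k(39) = [39, 106, 156, 102, 141, 86, 81] for k=0..6.
Decompose π into cycles: lengths [66, 66, 22, 3, 3, 1] (6 cycles, including the fixed point 0).
With 6 cycles on 161 points, sign = (−1)^{161−6} = -1.

-1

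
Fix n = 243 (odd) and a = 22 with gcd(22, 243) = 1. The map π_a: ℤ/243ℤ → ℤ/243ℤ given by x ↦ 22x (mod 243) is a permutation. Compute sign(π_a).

Start at x=94: 94 → 124 → 55 → 238 → 133 → 10 → 220 → … (one orbit).
Cycle lengths of π_22 on ℤ/243ℤ: [81, 81, 27, 27, 9, 9, 3, 3, 1, 1, 1]; 11 cycles in total.
11 cycles on 243: each ℓ→(−1)^(ℓ−1), product (−1)^232 = +1.
Zolotarev: (22|243) = +1, matching the cycle-count sign.

+1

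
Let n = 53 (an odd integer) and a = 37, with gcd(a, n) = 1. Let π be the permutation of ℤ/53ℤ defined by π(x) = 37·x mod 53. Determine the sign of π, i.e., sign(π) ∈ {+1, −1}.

+1

Start at x=44: 44 → 38 → 28 → 29 → 13 → 4 → 42 → … (one orbit).
The orbit structure of x ↦ 37x mod 53: 3 orbits of sizes [26, 26, 1].
Σ(ℓ_i−1) = 53−3 = 50; sign = (−1)^50 = +1.
Check: (37/53) = +1 by Zolotarev.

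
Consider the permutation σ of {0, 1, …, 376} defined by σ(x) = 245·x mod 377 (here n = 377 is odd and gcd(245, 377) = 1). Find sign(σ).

Trace 256: π^k(256) = [256, 138, 257, 6, 339, 115, 277] for k=0..6.
Cycle type of π: 84×4 + 14×2 + 12 + 1; total 8 cycles.
Σ(ℓ_i−1) = 377−8 = 369; sign = (−1)^369 = -1.

-1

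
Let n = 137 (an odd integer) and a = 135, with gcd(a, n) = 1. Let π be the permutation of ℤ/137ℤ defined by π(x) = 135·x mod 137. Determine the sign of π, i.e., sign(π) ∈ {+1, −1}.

Start at x=87: 87 → 100 → 74 → 126 → 22 → 93 → 88 → … (one orbit).
Cycle type of π: 68×2 + 1; total 3 cycles.
Σ(ℓ_i−1) = 137−3 = 134; sign = (−1)^134 = +1.
Zolotarev: (135|137) = +1, matching the cycle-count sign.

+1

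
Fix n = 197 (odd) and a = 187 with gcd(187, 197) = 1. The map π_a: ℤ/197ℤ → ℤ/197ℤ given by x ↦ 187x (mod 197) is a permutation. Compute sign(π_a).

+1

Orbit of 191 under x↦187x: [191, 60, 188, 90, 85, 135, 29]… (length divides ord_197(187)).
Decompose π into cycles: lengths [49, 49, 49, 49, 1] (5 cycles, including the fixed point 0).
With 5 cycles on 197 points, sign = (−1)^{197−5} = +1.
(187|197)_J = +1 (Zolotarev's lemma cross-check).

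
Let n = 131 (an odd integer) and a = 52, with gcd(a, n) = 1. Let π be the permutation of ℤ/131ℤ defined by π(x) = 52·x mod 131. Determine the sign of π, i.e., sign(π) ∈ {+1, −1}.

Orbit of 39 under x↦52x: [39, 63, 1, 52, 84, 45, 113]… (length divides ord_131(52)).
The orbit structure of x ↦ 52x mod 131: 11 orbits of sizes [13, 13, 13, 13, 13, 13, 13, 13, 13, 13, 1].
131 − 11 = 120 transpositions; sign(π) = (−1)^120 = +1.
The Jacobi symbol (52|131) = +1 (Zolotarev) agrees.

+1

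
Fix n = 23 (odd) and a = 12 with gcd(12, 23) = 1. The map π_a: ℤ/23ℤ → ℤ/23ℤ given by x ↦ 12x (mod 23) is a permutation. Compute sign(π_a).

+1

Start at x=13: 13 → 18 → 9 → 16 → 8 → 4 → 2 → … (one orbit).
Decompose π into cycles: lengths [11, 11, 1] (3 cycles, including the fixed point 0).
Σ(ℓ_i−1) = 23−3 = 20; sign = (−1)^20 = +1.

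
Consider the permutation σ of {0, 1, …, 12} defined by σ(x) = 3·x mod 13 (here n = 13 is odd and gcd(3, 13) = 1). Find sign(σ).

+1

Start at x=3: 3 → 9 → 1 → 3 (one orbit).
Decompose π into cycles: lengths [3, 3, 3, 3, 1] (5 cycles, including the fixed point 0).
With 5 cycles on 13 points, sign = (−1)^{13−5} = +1.
Zolotarev: (3|13) = +1, matching the cycle-count sign.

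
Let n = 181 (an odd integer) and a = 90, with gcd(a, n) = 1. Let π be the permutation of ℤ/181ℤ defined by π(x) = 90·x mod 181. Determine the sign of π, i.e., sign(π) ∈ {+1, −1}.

Orbit of 9 under x↦90x: [9, 86, 138, 112, 125, 28, 167]… (length divides ord_181(90)).
Cycle lengths of π_90 on ℤ/181ℤ: [180, 1]; 2 cycles in total.
With 2 cycles on 181 points, sign = (−1)^{181−2} = -1.
The Jacobi symbol (90|181) = -1 (Zolotarev) agrees.

-1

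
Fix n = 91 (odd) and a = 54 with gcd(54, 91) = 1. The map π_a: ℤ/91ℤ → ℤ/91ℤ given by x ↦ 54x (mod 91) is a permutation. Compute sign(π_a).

+1

Trace 4: π^k(4) = [4, 34, 16, 45, 64, 89, 74] for k=0..6.
Cycle type of π: 12×7 + 6 + 1; total 9 cycles.
With 9 cycles on 91 points, sign = (−1)^{91−9} = +1.
(54|91)_J = +1 (Zolotarev's lemma cross-check).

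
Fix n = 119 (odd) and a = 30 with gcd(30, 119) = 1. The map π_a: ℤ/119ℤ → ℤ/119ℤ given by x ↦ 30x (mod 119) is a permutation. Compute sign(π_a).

Trace 106: π^k(106) = [106, 86, 81, 50, 72, 18, 64] for k=0..6.
15 cycles of lengths [12, 12, 12, 12, 12, 12, 12, 12, 4, 4, 4, 4, 3, 3, 1].
With 15 cycles on 119 points, sign = (−1)^{119−15} = +1.

+1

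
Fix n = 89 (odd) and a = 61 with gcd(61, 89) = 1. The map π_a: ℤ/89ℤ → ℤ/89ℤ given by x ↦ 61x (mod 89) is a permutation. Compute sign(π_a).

-1

Start at x=58: 58 → 67 → 82 → 18 → 30 → 50 → 24 → … (one orbit).
2 cycles of lengths [88, 1].
2 cycles on 89: each ℓ→(−1)^(ℓ−1), product (−1)^87 = -1.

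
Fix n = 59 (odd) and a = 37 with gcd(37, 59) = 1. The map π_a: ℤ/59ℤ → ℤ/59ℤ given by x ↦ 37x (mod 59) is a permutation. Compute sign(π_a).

-1

Trace 43: π^k(43) = [43, 57, 44, 35, 56, 7, 23] for k=0..6.
Cycle type of π: 58 + 1; total 2 cycles.
With 2 cycles on 59 points, sign = (−1)^{59−2} = -1.
(37|59)_J = -1 (Zolotarev's lemma cross-check).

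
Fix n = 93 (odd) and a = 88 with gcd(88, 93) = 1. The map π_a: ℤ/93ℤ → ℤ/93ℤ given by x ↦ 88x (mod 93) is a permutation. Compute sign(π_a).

-1

Trace 37: π^k(37) = [37, 1, 88, 25, 61, 67] for k=0..5.
The orbit structure of x ↦ 88x mod 93: 18 orbits of sizes [6, 6, 6, 6, 6, 6, 6, 6, 6, 6, 6, 6, 6, 6, 6, 1, 1, 1].
Σ(ℓ_i−1) = 93−18 = 75; sign = (−1)^75 = -1.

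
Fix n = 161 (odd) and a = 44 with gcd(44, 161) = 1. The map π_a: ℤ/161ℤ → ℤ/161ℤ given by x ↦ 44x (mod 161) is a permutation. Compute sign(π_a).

-1

Start at x=51: 51 → 151 → 43 → 121 → 11 → 1 → 44 → … (one orbit).
Cycle type of π: 66×2 + 22 + 3×2 + 1; total 6 cycles.
sign(π) = (−1)^{n − #cycles} = (−1)^{161−6} = (−1)^155 = -1.
(44|161)_J = -1 (Zolotarev's lemma cross-check).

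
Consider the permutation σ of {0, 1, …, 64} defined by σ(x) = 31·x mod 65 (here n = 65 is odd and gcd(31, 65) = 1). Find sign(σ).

-1

Trace 51: π^k(51) = [51, 21, 1, 31] for k=0..3.
The orbit structure of x ↦ 31x mod 65: 20 orbits of sizes [4, 4, 4, 4, 4, 4, 4, 4, 4, 4, 4, 4, 4, 4, 4, 1, 1, 1, 1, 1].
n − c = 65 − 20 = 45; sign = (−1)^45 = -1.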